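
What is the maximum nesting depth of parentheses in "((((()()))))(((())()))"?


Input: "((((()()))))(((())()))"
Tracking depth:
  Position 0 '(': depth becomes 1
  Position 1 '(': depth becomes 2
  Position 2 '(': depth becomes 3
  Position 3 '(': depth becomes 4
  Position 4 '(': depth becomes 5
  Position 5 ')': depth becomes 4
  Position 6 '(': depth becomes 5
  Position 7 ')': depth becomes 4
  Position 8 ')': depth becomes 3
  Position 9 ')': depth becomes 2
  Position 10 ')': depth becomes 1
  Position 11 ')': depth becomes 0
  Position 12 '(': depth becomes 1
  Position 13 '(': depth becomes 2
  Position 14 '(': depth becomes 3
  Position 15 '(': depth becomes 4
  Position 16 ')': depth becomes 3
  Position 17 ')': depth becomes 2
  Position 18 '(': depth becomes 3
  Position 19 ')': depth becomes 2
  Position 20 ')': depth becomes 1
  Position 21 ')': depth becomes 0
Maximum depth reached: 5

5


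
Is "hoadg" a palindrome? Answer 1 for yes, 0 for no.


Input: hoadg
Reversed: gdaoh
  Compare pos 0 ('h') with pos 4 ('g'): MISMATCH
  Compare pos 1 ('o') with pos 3 ('d'): MISMATCH
Result: not a palindrome

0


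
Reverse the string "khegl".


Input: khegl
Reading characters right to left:
  Position 4: 'l'
  Position 3: 'g'
  Position 2: 'e'
  Position 1: 'h'
  Position 0: 'k'
Reversed: lgehk

lgehk


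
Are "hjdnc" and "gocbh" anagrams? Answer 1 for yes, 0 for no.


Strings: "hjdnc", "gocbh"
Sorted first:  cdhjn
Sorted second: bcgho
Differ at position 0: 'c' vs 'b' => not anagrams

0


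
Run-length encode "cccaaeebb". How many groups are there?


Input: cccaaeebb
Scanning for consecutive runs:
  Group 1: 'c' x 3 (positions 0-2)
  Group 2: 'a' x 2 (positions 3-4)
  Group 3: 'e' x 2 (positions 5-6)
  Group 4: 'b' x 2 (positions 7-8)
Total groups: 4

4


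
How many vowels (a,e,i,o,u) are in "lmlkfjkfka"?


Input: lmlkfjkfka
Checking each character:
  'l' at position 0: consonant
  'm' at position 1: consonant
  'l' at position 2: consonant
  'k' at position 3: consonant
  'f' at position 4: consonant
  'j' at position 5: consonant
  'k' at position 6: consonant
  'f' at position 7: consonant
  'k' at position 8: consonant
  'a' at position 9: vowel (running total: 1)
Total vowels: 1

1


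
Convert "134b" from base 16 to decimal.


Input: "134b" in base 16
Positional expansion:
  Digit '1' (value 1) x 16^3 = 4096
  Digit '3' (value 3) x 16^2 = 768
  Digit '4' (value 4) x 16^1 = 64
  Digit 'b' (value 11) x 16^0 = 11
Sum = 4939

4939


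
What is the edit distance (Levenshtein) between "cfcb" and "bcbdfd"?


Computing edit distance: "cfcb" -> "bcbdfd"
DP table:
           b    c    b    d    f    d
      0    1    2    3    4    5    6
  c   1    1    1    2    3    4    5
  f   2    2    2    2    3    3    4
  c   3    3    2    3    3    4    4
  b   4    3    3    2    3    4    5
Edit distance = dp[4][6] = 5

5


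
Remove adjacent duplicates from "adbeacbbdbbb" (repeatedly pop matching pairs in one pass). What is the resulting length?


Input: adbeacbbdbbb
Stack-based adjacent duplicate removal:
  Read 'a': push. Stack: a
  Read 'd': push. Stack: ad
  Read 'b': push. Stack: adb
  Read 'e': push. Stack: adbe
  Read 'a': push. Stack: adbea
  Read 'c': push. Stack: adbeac
  Read 'b': push. Stack: adbeacb
  Read 'b': matches stack top 'b' => pop. Stack: adbeac
  Read 'd': push. Stack: adbeacd
  Read 'b': push. Stack: adbeacdb
  Read 'b': matches stack top 'b' => pop. Stack: adbeacd
  Read 'b': push. Stack: adbeacdb
Final stack: "adbeacdb" (length 8)

8


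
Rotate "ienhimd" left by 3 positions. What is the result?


Input: "ienhimd", rotate left by 3
First 3 characters: "ien"
Remaining characters: "himd"
Concatenate remaining + first: "himd" + "ien" = "himdien"

himdien


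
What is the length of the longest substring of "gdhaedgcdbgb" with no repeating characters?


Input: "gdhaedgcdbgb"
Sliding window (track last position of each char):
  Position 0 ('g'): window [0,0] length 1 -- new best
  Position 1 ('d'): window [0,1] length 2 -- new best
  Position 2 ('h'): window [0,2] length 3 -- new best
  Position 3 ('a'): window [0,3] length 4 -- new best
  Position 4 ('e'): window [0,4] length 5 -- new best
  Position 5 ('d'): repeat (last at 1), move window start to 2
  Position 5 ('d'): window [2,5] length 4
  Position 6 ('g'): window [2,6] length 5
  Position 7 ('c'): window [2,7] length 6 -- new best
  Position 8 ('d'): repeat (last at 5), move window start to 6
  Position 8 ('d'): window [6,8] length 3
  Position 9 ('b'): window [6,9] length 4
  Position 10 ('g'): repeat (last at 6), move window start to 7
  Position 10 ('g'): window [7,10] length 4
  Position 11 ('b'): repeat (last at 9), move window start to 10
  Position 11 ('b'): window [10,11] length 2
Longest substring with no repeats: "haedgc" with length 6

6


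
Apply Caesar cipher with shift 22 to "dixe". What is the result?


Caesar cipher: shift "dixe" by 22
  'd' (pos 3) + 22 = pos 25 = 'z'
  'i' (pos 8) + 22 = pos 4 = 'e'
  'x' (pos 23) + 22 = pos 19 = 't'
  'e' (pos 4) + 22 = pos 0 = 'a'
Result: zeta

zeta


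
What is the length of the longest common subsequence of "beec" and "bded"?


LCS of "beec" and "bded"
DP table:
           b    d    e    d
      0    0    0    0    0
  b   0    1    1    1    1
  e   0    1    1    2    2
  e   0    1    1    2    2
  c   0    1    1    2    2
LCS length = dp[4][4] = 2

2


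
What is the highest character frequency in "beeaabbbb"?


Input: beeaabbbb
Character counts:
  'a': 2
  'b': 5
  'e': 2
Maximum frequency: 5

5


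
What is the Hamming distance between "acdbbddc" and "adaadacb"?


Comparing "acdbbddc" and "adaadacb" position by position:
  Position 0: 'a' vs 'a' => same
  Position 1: 'c' vs 'd' => differ
  Position 2: 'd' vs 'a' => differ
  Position 3: 'b' vs 'a' => differ
  Position 4: 'b' vs 'd' => differ
  Position 5: 'd' vs 'a' => differ
  Position 6: 'd' vs 'c' => differ
  Position 7: 'c' vs 'b' => differ
Total differences (Hamming distance): 7

7


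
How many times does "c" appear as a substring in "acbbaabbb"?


Searching for "c" in "acbbaabbb"
Scanning each position:
  Position 0: "a" => no
  Position 1: "c" => MATCH
  Position 2: "b" => no
  Position 3: "b" => no
  Position 4: "a" => no
  Position 5: "a" => no
  Position 6: "b" => no
  Position 7: "b" => no
  Position 8: "b" => no
Total occurrences: 1

1


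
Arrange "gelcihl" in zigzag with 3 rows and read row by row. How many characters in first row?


Zigzag "gelcihl" into 3 rows:
Placing characters:
  'g' => row 0
  'e' => row 1
  'l' => row 2
  'c' => row 1
  'i' => row 0
  'h' => row 1
  'l' => row 2
Rows:
  Row 0: "gi"
  Row 1: "ech"
  Row 2: "ll"
First row length: 2

2


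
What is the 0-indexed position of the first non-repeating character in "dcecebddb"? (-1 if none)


Input: dcecebddb
Character frequencies:
  'b': 2
  'c': 2
  'd': 3
  'e': 2
Scanning left to right for freq == 1:
  Position 0 ('d'): freq=3, skip
  Position 1 ('c'): freq=2, skip
  Position 2 ('e'): freq=2, skip
  Position 3 ('c'): freq=2, skip
  Position 4 ('e'): freq=2, skip
  Position 5 ('b'): freq=2, skip
  Position 6 ('d'): freq=3, skip
  Position 7 ('d'): freq=3, skip
  Position 8 ('b'): freq=2, skip
  No unique character found => answer = -1

-1


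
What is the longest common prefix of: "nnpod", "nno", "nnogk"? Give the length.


Words: nnpod, nno, nnogk
  Position 0: all 'n' => match
  Position 1: all 'n' => match
  Position 2: ('p', 'o', 'o') => mismatch, stop
LCP = "nn" (length 2)

2


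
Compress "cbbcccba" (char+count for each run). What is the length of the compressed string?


Input: cbbcccba
Runs:
  'c' x 1 => "c1"
  'b' x 2 => "b2"
  'c' x 3 => "c3"
  'b' x 1 => "b1"
  'a' x 1 => "a1"
Compressed: "c1b2c3b1a1"
Compressed length: 10

10


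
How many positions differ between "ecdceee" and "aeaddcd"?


Comparing "ecdceee" and "aeaddcd" position by position:
  Position 0: 'e' vs 'a' => DIFFER
  Position 1: 'c' vs 'e' => DIFFER
  Position 2: 'd' vs 'a' => DIFFER
  Position 3: 'c' vs 'd' => DIFFER
  Position 4: 'e' vs 'd' => DIFFER
  Position 5: 'e' vs 'c' => DIFFER
  Position 6: 'e' vs 'd' => DIFFER
Positions that differ: 7

7


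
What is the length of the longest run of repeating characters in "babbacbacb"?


Input: "babbacbacb"
Scanning for longest run:
  Position 1 ('a'): new char, reset run to 1
  Position 2 ('b'): new char, reset run to 1
  Position 3 ('b'): continues run of 'b', length=2
  Position 4 ('a'): new char, reset run to 1
  Position 5 ('c'): new char, reset run to 1
  Position 6 ('b'): new char, reset run to 1
  Position 7 ('a'): new char, reset run to 1
  Position 8 ('c'): new char, reset run to 1
  Position 9 ('b'): new char, reset run to 1
Longest run: 'b' with length 2

2


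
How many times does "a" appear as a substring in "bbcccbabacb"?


Searching for "a" in "bbcccbabacb"
Scanning each position:
  Position 0: "b" => no
  Position 1: "b" => no
  Position 2: "c" => no
  Position 3: "c" => no
  Position 4: "c" => no
  Position 5: "b" => no
  Position 6: "a" => MATCH
  Position 7: "b" => no
  Position 8: "a" => MATCH
  Position 9: "c" => no
  Position 10: "b" => no
Total occurrences: 2

2


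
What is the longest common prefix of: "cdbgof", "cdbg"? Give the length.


Words: cdbgof, cdbg
  Position 0: all 'c' => match
  Position 1: all 'd' => match
  Position 2: all 'b' => match
  Position 3: all 'g' => match
LCP = "cdbg" (length 4)

4


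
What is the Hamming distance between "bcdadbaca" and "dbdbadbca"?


Comparing "bcdadbaca" and "dbdbadbca" position by position:
  Position 0: 'b' vs 'd' => differ
  Position 1: 'c' vs 'b' => differ
  Position 2: 'd' vs 'd' => same
  Position 3: 'a' vs 'b' => differ
  Position 4: 'd' vs 'a' => differ
  Position 5: 'b' vs 'd' => differ
  Position 6: 'a' vs 'b' => differ
  Position 7: 'c' vs 'c' => same
  Position 8: 'a' vs 'a' => same
Total differences (Hamming distance): 6

6


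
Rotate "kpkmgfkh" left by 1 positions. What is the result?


Input: "kpkmgfkh", rotate left by 1
First 1 characters: "k"
Remaining characters: "pkmgfkh"
Concatenate remaining + first: "pkmgfkh" + "k" = "pkmgfkhk"

pkmgfkhk


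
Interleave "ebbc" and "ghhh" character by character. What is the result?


Interleaving "ebbc" and "ghhh":
  Position 0: 'e' from first, 'g' from second => "eg"
  Position 1: 'b' from first, 'h' from second => "bh"
  Position 2: 'b' from first, 'h' from second => "bh"
  Position 3: 'c' from first, 'h' from second => "ch"
Result: egbhbhch

egbhbhch


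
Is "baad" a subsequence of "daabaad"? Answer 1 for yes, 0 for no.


Check if "baad" is a subsequence of "daabaad"
Greedy scan:
  Position 0 ('d'): no match needed
  Position 1 ('a'): no match needed
  Position 2 ('a'): no match needed
  Position 3 ('b'): matches sub[0] = 'b'
  Position 4 ('a'): matches sub[1] = 'a'
  Position 5 ('a'): matches sub[2] = 'a'
  Position 6 ('d'): matches sub[3] = 'd'
All 4 characters matched => is a subsequence

1


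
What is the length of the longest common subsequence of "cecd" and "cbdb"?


LCS of "cecd" and "cbdb"
DP table:
           c    b    d    b
      0    0    0    0    0
  c   0    1    1    1    1
  e   0    1    1    1    1
  c   0    1    1    1    1
  d   0    1    1    2    2
LCS length = dp[4][4] = 2

2


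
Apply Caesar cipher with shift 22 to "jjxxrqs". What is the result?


Caesar cipher: shift "jjxxrqs" by 22
  'j' (pos 9) + 22 = pos 5 = 'f'
  'j' (pos 9) + 22 = pos 5 = 'f'
  'x' (pos 23) + 22 = pos 19 = 't'
  'x' (pos 23) + 22 = pos 19 = 't'
  'r' (pos 17) + 22 = pos 13 = 'n'
  'q' (pos 16) + 22 = pos 12 = 'm'
  's' (pos 18) + 22 = pos 14 = 'o'
Result: ffttnmo

ffttnmo


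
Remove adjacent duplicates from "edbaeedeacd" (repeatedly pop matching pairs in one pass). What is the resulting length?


Input: edbaeedeacd
Stack-based adjacent duplicate removal:
  Read 'e': push. Stack: e
  Read 'd': push. Stack: ed
  Read 'b': push. Stack: edb
  Read 'a': push. Stack: edba
  Read 'e': push. Stack: edbae
  Read 'e': matches stack top 'e' => pop. Stack: edba
  Read 'd': push. Stack: edbad
  Read 'e': push. Stack: edbade
  Read 'a': push. Stack: edbadea
  Read 'c': push. Stack: edbadeac
  Read 'd': push. Stack: edbadeacd
Final stack: "edbadeacd" (length 9)

9


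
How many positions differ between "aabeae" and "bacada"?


Comparing "aabeae" and "bacada" position by position:
  Position 0: 'a' vs 'b' => DIFFER
  Position 1: 'a' vs 'a' => same
  Position 2: 'b' vs 'c' => DIFFER
  Position 3: 'e' vs 'a' => DIFFER
  Position 4: 'a' vs 'd' => DIFFER
  Position 5: 'e' vs 'a' => DIFFER
Positions that differ: 5

5


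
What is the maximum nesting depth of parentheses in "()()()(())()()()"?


Input: "()()()(())()()()"
Tracking depth:
  Position 0 '(': depth becomes 1
  Position 1 ')': depth becomes 0
  Position 2 '(': depth becomes 1
  Position 3 ')': depth becomes 0
  Position 4 '(': depth becomes 1
  Position 5 ')': depth becomes 0
  Position 6 '(': depth becomes 1
  Position 7 '(': depth becomes 2
  Position 8 ')': depth becomes 1
  Position 9 ')': depth becomes 0
  Position 10 '(': depth becomes 1
  Position 11 ')': depth becomes 0
  Position 12 '(': depth becomes 1
  Position 13 ')': depth becomes 0
  Position 14 '(': depth becomes 1
  Position 15 ')': depth becomes 0
Maximum depth reached: 2

2


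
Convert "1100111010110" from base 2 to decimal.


Input: "1100111010110" in base 2
Positional expansion:
  Digit '1' (value 1) x 2^12 = 4096
  Digit '1' (value 1) x 2^11 = 2048
  Digit '0' (value 0) x 2^10 = 0
  Digit '0' (value 0) x 2^9 = 0
  Digit '1' (value 1) x 2^8 = 256
  Digit '1' (value 1) x 2^7 = 128
  Digit '1' (value 1) x 2^6 = 64
  Digit '0' (value 0) x 2^5 = 0
  Digit '1' (value 1) x 2^4 = 16
  Digit '0' (value 0) x 2^3 = 0
  Digit '1' (value 1) x 2^2 = 4
  Digit '1' (value 1) x 2^1 = 2
  Digit '0' (value 0) x 2^0 = 0
Sum = 6614

6614


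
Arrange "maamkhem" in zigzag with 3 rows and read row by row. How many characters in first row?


Zigzag "maamkhem" into 3 rows:
Placing characters:
  'm' => row 0
  'a' => row 1
  'a' => row 2
  'm' => row 1
  'k' => row 0
  'h' => row 1
  'e' => row 2
  'm' => row 1
Rows:
  Row 0: "mk"
  Row 1: "amhm"
  Row 2: "ae"
First row length: 2

2


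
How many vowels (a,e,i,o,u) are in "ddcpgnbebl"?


Input: ddcpgnbebl
Checking each character:
  'd' at position 0: consonant
  'd' at position 1: consonant
  'c' at position 2: consonant
  'p' at position 3: consonant
  'g' at position 4: consonant
  'n' at position 5: consonant
  'b' at position 6: consonant
  'e' at position 7: vowel (running total: 1)
  'b' at position 8: consonant
  'l' at position 9: consonant
Total vowels: 1

1


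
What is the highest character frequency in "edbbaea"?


Input: edbbaea
Character counts:
  'a': 2
  'b': 2
  'd': 1
  'e': 2
Maximum frequency: 2

2


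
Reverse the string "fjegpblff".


Input: fjegpblff
Reading characters right to left:
  Position 8: 'f'
  Position 7: 'f'
  Position 6: 'l'
  Position 5: 'b'
  Position 4: 'p'
  Position 3: 'g'
  Position 2: 'e'
  Position 1: 'j'
  Position 0: 'f'
Reversed: fflbpgejf

fflbpgejf


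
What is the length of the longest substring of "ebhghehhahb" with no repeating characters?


Input: "ebhghehhahb"
Sliding window (track last position of each char):
  Position 0 ('e'): window [0,0] length 1 -- new best
  Position 1 ('b'): window [0,1] length 2 -- new best
  Position 2 ('h'): window [0,2] length 3 -- new best
  Position 3 ('g'): window [0,3] length 4 -- new best
  Position 4 ('h'): repeat (last at 2), move window start to 3
  Position 4 ('h'): window [3,4] length 2
  Position 5 ('e'): window [3,5] length 3
  Position 6 ('h'): repeat (last at 4), move window start to 5
  Position 6 ('h'): window [5,6] length 2
  Position 7 ('h'): repeat (last at 6), move window start to 7
  Position 7 ('h'): window [7,7] length 1
  Position 8 ('a'): window [7,8] length 2
  Position 9 ('h'): repeat (last at 7), move window start to 8
  Position 9 ('h'): window [8,9] length 2
  Position 10 ('b'): window [8,10] length 3
Longest substring with no repeats: "ebhg" with length 4

4


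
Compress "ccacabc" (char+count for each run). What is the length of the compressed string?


Input: ccacabc
Runs:
  'c' x 2 => "c2"
  'a' x 1 => "a1"
  'c' x 1 => "c1"
  'a' x 1 => "a1"
  'b' x 1 => "b1"
  'c' x 1 => "c1"
Compressed: "c2a1c1a1b1c1"
Compressed length: 12

12


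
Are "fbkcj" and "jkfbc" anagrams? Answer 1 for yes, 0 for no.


Strings: "fbkcj", "jkfbc"
Sorted first:  bcfjk
Sorted second: bcfjk
Sorted forms match => anagrams

1


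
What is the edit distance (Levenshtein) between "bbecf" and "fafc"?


Computing edit distance: "bbecf" -> "fafc"
DP table:
           f    a    f    c
      0    1    2    3    4
  b   1    1    2    3    4
  b   2    2    2    3    4
  e   3    3    3    3    4
  c   4    4    4    4    3
  f   5    4    5    4    4
Edit distance = dp[5][4] = 4

4


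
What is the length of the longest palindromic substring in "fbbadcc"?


Input: "fbbadcc"
Checking substrings for palindromes:
  [1:3] "bb" (len 2) => palindrome
  [5:7] "cc" (len 2) => palindrome
Longest palindromic substring: "bb" with length 2

2


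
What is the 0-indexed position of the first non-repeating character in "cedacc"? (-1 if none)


Input: cedacc
Character frequencies:
  'a': 1
  'c': 3
  'd': 1
  'e': 1
Scanning left to right for freq == 1:
  Position 0 ('c'): freq=3, skip
  Position 1 ('e'): unique! => answer = 1

1


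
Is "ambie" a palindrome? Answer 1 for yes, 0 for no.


Input: ambie
Reversed: eibma
  Compare pos 0 ('a') with pos 4 ('e'): MISMATCH
  Compare pos 1 ('m') with pos 3 ('i'): MISMATCH
Result: not a palindrome

0


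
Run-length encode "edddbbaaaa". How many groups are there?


Input: edddbbaaaa
Scanning for consecutive runs:
  Group 1: 'e' x 1 (positions 0-0)
  Group 2: 'd' x 3 (positions 1-3)
  Group 3: 'b' x 2 (positions 4-5)
  Group 4: 'a' x 4 (positions 6-9)
Total groups: 4

4


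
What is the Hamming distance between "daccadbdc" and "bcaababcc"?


Comparing "daccadbdc" and "bcaababcc" position by position:
  Position 0: 'd' vs 'b' => differ
  Position 1: 'a' vs 'c' => differ
  Position 2: 'c' vs 'a' => differ
  Position 3: 'c' vs 'a' => differ
  Position 4: 'a' vs 'b' => differ
  Position 5: 'd' vs 'a' => differ
  Position 6: 'b' vs 'b' => same
  Position 7: 'd' vs 'c' => differ
  Position 8: 'c' vs 'c' => same
Total differences (Hamming distance): 7

7


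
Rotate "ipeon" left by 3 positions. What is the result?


Input: "ipeon", rotate left by 3
First 3 characters: "ipe"
Remaining characters: "on"
Concatenate remaining + first: "on" + "ipe" = "onipe"

onipe


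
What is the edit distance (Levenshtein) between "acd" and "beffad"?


Computing edit distance: "acd" -> "beffad"
DP table:
           b    e    f    f    a    d
      0    1    2    3    4    5    6
  a   1    1    2    3    4    4    5
  c   2    2    2    3    4    5    5
  d   3    3    3    3    4    5    5
Edit distance = dp[3][6] = 5

5


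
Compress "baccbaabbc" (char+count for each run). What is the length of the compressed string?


Input: baccbaabbc
Runs:
  'b' x 1 => "b1"
  'a' x 1 => "a1"
  'c' x 2 => "c2"
  'b' x 1 => "b1"
  'a' x 2 => "a2"
  'b' x 2 => "b2"
  'c' x 1 => "c1"
Compressed: "b1a1c2b1a2b2c1"
Compressed length: 14

14


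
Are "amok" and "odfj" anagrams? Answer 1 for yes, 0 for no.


Strings: "amok", "odfj"
Sorted first:  akmo
Sorted second: dfjo
Differ at position 0: 'a' vs 'd' => not anagrams

0


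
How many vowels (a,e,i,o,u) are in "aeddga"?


Input: aeddga
Checking each character:
  'a' at position 0: vowel (running total: 1)
  'e' at position 1: vowel (running total: 2)
  'd' at position 2: consonant
  'd' at position 3: consonant
  'g' at position 4: consonant
  'a' at position 5: vowel (running total: 3)
Total vowels: 3

3


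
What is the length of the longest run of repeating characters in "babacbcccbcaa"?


Input: "babacbcccbcaa"
Scanning for longest run:
  Position 1 ('a'): new char, reset run to 1
  Position 2 ('b'): new char, reset run to 1
  Position 3 ('a'): new char, reset run to 1
  Position 4 ('c'): new char, reset run to 1
  Position 5 ('b'): new char, reset run to 1
  Position 6 ('c'): new char, reset run to 1
  Position 7 ('c'): continues run of 'c', length=2
  Position 8 ('c'): continues run of 'c', length=3
  Position 9 ('b'): new char, reset run to 1
  Position 10 ('c'): new char, reset run to 1
  Position 11 ('a'): new char, reset run to 1
  Position 12 ('a'): continues run of 'a', length=2
Longest run: 'c' with length 3

3


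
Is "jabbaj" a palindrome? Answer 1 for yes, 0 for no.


Input: jabbaj
Reversed: jabbaj
  Compare pos 0 ('j') with pos 5 ('j'): match
  Compare pos 1 ('a') with pos 4 ('a'): match
  Compare pos 2 ('b') with pos 3 ('b'): match
Result: palindrome

1


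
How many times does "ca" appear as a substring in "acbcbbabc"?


Searching for "ca" in "acbcbbabc"
Scanning each position:
  Position 0: "ac" => no
  Position 1: "cb" => no
  Position 2: "bc" => no
  Position 3: "cb" => no
  Position 4: "bb" => no
  Position 5: "ba" => no
  Position 6: "ab" => no
  Position 7: "bc" => no
Total occurrences: 0

0


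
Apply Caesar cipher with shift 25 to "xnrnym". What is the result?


Caesar cipher: shift "xnrnym" by 25
  'x' (pos 23) + 25 = pos 22 = 'w'
  'n' (pos 13) + 25 = pos 12 = 'm'
  'r' (pos 17) + 25 = pos 16 = 'q'
  'n' (pos 13) + 25 = pos 12 = 'm'
  'y' (pos 24) + 25 = pos 23 = 'x'
  'm' (pos 12) + 25 = pos 11 = 'l'
Result: wmqmxl

wmqmxl


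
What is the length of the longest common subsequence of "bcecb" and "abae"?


LCS of "bcecb" and "abae"
DP table:
           a    b    a    e
      0    0    0    0    0
  b   0    0    1    1    1
  c   0    0    1    1    1
  e   0    0    1    1    2
  c   0    0    1    1    2
  b   0    0    1    1    2
LCS length = dp[5][4] = 2

2


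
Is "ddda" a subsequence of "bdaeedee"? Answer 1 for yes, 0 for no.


Check if "ddda" is a subsequence of "bdaeedee"
Greedy scan:
  Position 0 ('b'): no match needed
  Position 1 ('d'): matches sub[0] = 'd'
  Position 2 ('a'): no match needed
  Position 3 ('e'): no match needed
  Position 4 ('e'): no match needed
  Position 5 ('d'): matches sub[1] = 'd'
  Position 6 ('e'): no match needed
  Position 7 ('e'): no match needed
Only matched 2/4 characters => not a subsequence

0


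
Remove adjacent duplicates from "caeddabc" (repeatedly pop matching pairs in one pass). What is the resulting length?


Input: caeddabc
Stack-based adjacent duplicate removal:
  Read 'c': push. Stack: c
  Read 'a': push. Stack: ca
  Read 'e': push. Stack: cae
  Read 'd': push. Stack: caed
  Read 'd': matches stack top 'd' => pop. Stack: cae
  Read 'a': push. Stack: caea
  Read 'b': push. Stack: caeab
  Read 'c': push. Stack: caeabc
Final stack: "caeabc" (length 6)

6


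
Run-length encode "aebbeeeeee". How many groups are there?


Input: aebbeeeeee
Scanning for consecutive runs:
  Group 1: 'a' x 1 (positions 0-0)
  Group 2: 'e' x 1 (positions 1-1)
  Group 3: 'b' x 2 (positions 2-3)
  Group 4: 'e' x 6 (positions 4-9)
Total groups: 4

4


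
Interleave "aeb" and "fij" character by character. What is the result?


Interleaving "aeb" and "fij":
  Position 0: 'a' from first, 'f' from second => "af"
  Position 1: 'e' from first, 'i' from second => "ei"
  Position 2: 'b' from first, 'j' from second => "bj"
Result: afeibj

afeibj


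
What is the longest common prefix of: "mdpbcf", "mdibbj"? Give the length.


Words: mdpbcf, mdibbj
  Position 0: all 'm' => match
  Position 1: all 'd' => match
  Position 2: ('p', 'i') => mismatch, stop
LCP = "md" (length 2)

2


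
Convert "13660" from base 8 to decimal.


Input: "13660" in base 8
Positional expansion:
  Digit '1' (value 1) x 8^4 = 4096
  Digit '3' (value 3) x 8^3 = 1536
  Digit '6' (value 6) x 8^2 = 384
  Digit '6' (value 6) x 8^1 = 48
  Digit '0' (value 0) x 8^0 = 0
Sum = 6064

6064


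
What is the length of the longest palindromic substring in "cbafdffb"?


Input: "cbafdffb"
Checking substrings for palindromes:
  [3:6] "fdf" (len 3) => palindrome
  [5:7] "ff" (len 2) => palindrome
Longest palindromic substring: "fdf" with length 3

3


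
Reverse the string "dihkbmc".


Input: dihkbmc
Reading characters right to left:
  Position 6: 'c'
  Position 5: 'm'
  Position 4: 'b'
  Position 3: 'k'
  Position 2: 'h'
  Position 1: 'i'
  Position 0: 'd'
Reversed: cmbkhid

cmbkhid


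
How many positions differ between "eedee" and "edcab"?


Comparing "eedee" and "edcab" position by position:
  Position 0: 'e' vs 'e' => same
  Position 1: 'e' vs 'd' => DIFFER
  Position 2: 'd' vs 'c' => DIFFER
  Position 3: 'e' vs 'a' => DIFFER
  Position 4: 'e' vs 'b' => DIFFER
Positions that differ: 4

4


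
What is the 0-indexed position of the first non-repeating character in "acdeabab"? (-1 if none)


Input: acdeabab
Character frequencies:
  'a': 3
  'b': 2
  'c': 1
  'd': 1
  'e': 1
Scanning left to right for freq == 1:
  Position 0 ('a'): freq=3, skip
  Position 1 ('c'): unique! => answer = 1

1


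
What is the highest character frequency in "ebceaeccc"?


Input: ebceaeccc
Character counts:
  'a': 1
  'b': 1
  'c': 4
  'e': 3
Maximum frequency: 4

4


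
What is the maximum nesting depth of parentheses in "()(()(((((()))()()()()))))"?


Input: "()(()(((((()))()()()()))))"
Tracking depth:
  Position 0 '(': depth becomes 1
  Position 1 ')': depth becomes 0
  Position 2 '(': depth becomes 1
  Position 3 '(': depth becomes 2
  Position 4 ')': depth becomes 1
  Position 5 '(': depth becomes 2
  Position 6 '(': depth becomes 3
  Position 7 '(': depth becomes 4
  Position 8 '(': depth becomes 5
  Position 9 '(': depth becomes 6
  Position 10 '(': depth becomes 7
  Position 11 ')': depth becomes 6
  Position 12 ')': depth becomes 5
  Position 13 ')': depth becomes 4
  Position 14 '(': depth becomes 5
  Position 15 ')': depth becomes 4
  Position 16 '(': depth becomes 5
  Position 17 ')': depth becomes 4
  Position 18 '(': depth becomes 5
  Position 19 ')': depth becomes 4
  Position 20 '(': depth becomes 5
  Position 21 ')': depth becomes 4
  Position 22 ')': depth becomes 3
  Position 23 ')': depth becomes 2
  Position 24 ')': depth becomes 1
  Position 25 ')': depth becomes 0
Maximum depth reached: 7

7


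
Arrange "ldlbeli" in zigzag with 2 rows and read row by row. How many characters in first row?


Zigzag "ldlbeli" into 2 rows:
Placing characters:
  'l' => row 0
  'd' => row 1
  'l' => row 0
  'b' => row 1
  'e' => row 0
  'l' => row 1
  'i' => row 0
Rows:
  Row 0: "llei"
  Row 1: "dbl"
First row length: 4

4


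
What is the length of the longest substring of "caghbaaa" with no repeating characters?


Input: "caghbaaa"
Sliding window (track last position of each char):
  Position 0 ('c'): window [0,0] length 1 -- new best
  Position 1 ('a'): window [0,1] length 2 -- new best
  Position 2 ('g'): window [0,2] length 3 -- new best
  Position 3 ('h'): window [0,3] length 4 -- new best
  Position 4 ('b'): window [0,4] length 5 -- new best
  Position 5 ('a'): repeat (last at 1), move window start to 2
  Position 5 ('a'): window [2,5] length 4
  Position 6 ('a'): repeat (last at 5), move window start to 6
  Position 6 ('a'): window [6,6] length 1
  Position 7 ('a'): repeat (last at 6), move window start to 7
  Position 7 ('a'): window [7,7] length 1
Longest substring with no repeats: "caghb" with length 5

5


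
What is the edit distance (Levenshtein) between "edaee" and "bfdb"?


Computing edit distance: "edaee" -> "bfdb"
DP table:
           b    f    d    b
      0    1    2    3    4
  e   1    1    2    3    4
  d   2    2    2    2    3
  a   3    3    3    3    3
  e   4    4    4    4    4
  e   5    5    5    5    5
Edit distance = dp[5][4] = 5

5


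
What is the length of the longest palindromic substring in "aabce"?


Input: "aabce"
Checking substrings for palindromes:
  [0:2] "aa" (len 2) => palindrome
Longest palindromic substring: "aa" with length 2

2


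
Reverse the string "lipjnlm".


Input: lipjnlm
Reading characters right to left:
  Position 6: 'm'
  Position 5: 'l'
  Position 4: 'n'
  Position 3: 'j'
  Position 2: 'p'
  Position 1: 'i'
  Position 0: 'l'
Reversed: mlnjpil

mlnjpil


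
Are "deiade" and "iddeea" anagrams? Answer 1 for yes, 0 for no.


Strings: "deiade", "iddeea"
Sorted first:  addeei
Sorted second: addeei
Sorted forms match => anagrams

1


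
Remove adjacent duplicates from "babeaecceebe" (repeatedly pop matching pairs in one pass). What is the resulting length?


Input: babeaecceebe
Stack-based adjacent duplicate removal:
  Read 'b': push. Stack: b
  Read 'a': push. Stack: ba
  Read 'b': push. Stack: bab
  Read 'e': push. Stack: babe
  Read 'a': push. Stack: babea
  Read 'e': push. Stack: babeae
  Read 'c': push. Stack: babeaec
  Read 'c': matches stack top 'c' => pop. Stack: babeae
  Read 'e': matches stack top 'e' => pop. Stack: babea
  Read 'e': push. Stack: babeae
  Read 'b': push. Stack: babeaeb
  Read 'e': push. Stack: babeaebe
Final stack: "babeaebe" (length 8)

8


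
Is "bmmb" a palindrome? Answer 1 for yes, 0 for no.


Input: bmmb
Reversed: bmmb
  Compare pos 0 ('b') with pos 3 ('b'): match
  Compare pos 1 ('m') with pos 2 ('m'): match
Result: palindrome

1


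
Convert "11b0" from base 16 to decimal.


Input: "11b0" in base 16
Positional expansion:
  Digit '1' (value 1) x 16^3 = 4096
  Digit '1' (value 1) x 16^2 = 256
  Digit 'b' (value 11) x 16^1 = 176
  Digit '0' (value 0) x 16^0 = 0
Sum = 4528

4528


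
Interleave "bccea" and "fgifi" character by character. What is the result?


Interleaving "bccea" and "fgifi":
  Position 0: 'b' from first, 'f' from second => "bf"
  Position 1: 'c' from first, 'g' from second => "cg"
  Position 2: 'c' from first, 'i' from second => "ci"
  Position 3: 'e' from first, 'f' from second => "ef"
  Position 4: 'a' from first, 'i' from second => "ai"
Result: bfcgciefai

bfcgciefai


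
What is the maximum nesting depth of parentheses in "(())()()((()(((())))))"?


Input: "(())()()((()(((())))))"
Tracking depth:
  Position 0 '(': depth becomes 1
  Position 1 '(': depth becomes 2
  Position 2 ')': depth becomes 1
  Position 3 ')': depth becomes 0
  Position 4 '(': depth becomes 1
  Position 5 ')': depth becomes 0
  Position 6 '(': depth becomes 1
  Position 7 ')': depth becomes 0
  Position 8 '(': depth becomes 1
  Position 9 '(': depth becomes 2
  Position 10 '(': depth becomes 3
  Position 11 ')': depth becomes 2
  Position 12 '(': depth becomes 3
  Position 13 '(': depth becomes 4
  Position 14 '(': depth becomes 5
  Position 15 '(': depth becomes 6
  Position 16 ')': depth becomes 5
  Position 17 ')': depth becomes 4
  Position 18 ')': depth becomes 3
  Position 19 ')': depth becomes 2
  Position 20 ')': depth becomes 1
  Position 21 ')': depth becomes 0
Maximum depth reached: 6

6


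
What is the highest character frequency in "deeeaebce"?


Input: deeeaebce
Character counts:
  'a': 1
  'b': 1
  'c': 1
  'd': 1
  'e': 5
Maximum frequency: 5

5


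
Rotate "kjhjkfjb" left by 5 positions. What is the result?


Input: "kjhjkfjb", rotate left by 5
First 5 characters: "kjhjk"
Remaining characters: "fjb"
Concatenate remaining + first: "fjb" + "kjhjk" = "fjbkjhjk"

fjbkjhjk


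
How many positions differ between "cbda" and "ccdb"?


Comparing "cbda" and "ccdb" position by position:
  Position 0: 'c' vs 'c' => same
  Position 1: 'b' vs 'c' => DIFFER
  Position 2: 'd' vs 'd' => same
  Position 3: 'a' vs 'b' => DIFFER
Positions that differ: 2

2


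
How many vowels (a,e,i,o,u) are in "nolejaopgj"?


Input: nolejaopgj
Checking each character:
  'n' at position 0: consonant
  'o' at position 1: vowel (running total: 1)
  'l' at position 2: consonant
  'e' at position 3: vowel (running total: 2)
  'j' at position 4: consonant
  'a' at position 5: vowel (running total: 3)
  'o' at position 6: vowel (running total: 4)
  'p' at position 7: consonant
  'g' at position 8: consonant
  'j' at position 9: consonant
Total vowels: 4

4


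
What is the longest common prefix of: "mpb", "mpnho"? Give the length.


Words: mpb, mpnho
  Position 0: all 'm' => match
  Position 1: all 'p' => match
  Position 2: ('b', 'n') => mismatch, stop
LCP = "mp" (length 2)

2


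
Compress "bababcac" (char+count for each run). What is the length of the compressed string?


Input: bababcac
Runs:
  'b' x 1 => "b1"
  'a' x 1 => "a1"
  'b' x 1 => "b1"
  'a' x 1 => "a1"
  'b' x 1 => "b1"
  'c' x 1 => "c1"
  'a' x 1 => "a1"
  'c' x 1 => "c1"
Compressed: "b1a1b1a1b1c1a1c1"
Compressed length: 16

16


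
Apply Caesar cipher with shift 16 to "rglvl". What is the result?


Caesar cipher: shift "rglvl" by 16
  'r' (pos 17) + 16 = pos 7 = 'h'
  'g' (pos 6) + 16 = pos 22 = 'w'
  'l' (pos 11) + 16 = pos 1 = 'b'
  'v' (pos 21) + 16 = pos 11 = 'l'
  'l' (pos 11) + 16 = pos 1 = 'b'
Result: hwblb

hwblb


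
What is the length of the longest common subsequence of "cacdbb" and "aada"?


LCS of "cacdbb" and "aada"
DP table:
           a    a    d    a
      0    0    0    0    0
  c   0    0    0    0    0
  a   0    1    1    1    1
  c   0    1    1    1    1
  d   0    1    1    2    2
  b   0    1    1    2    2
  b   0    1    1    2    2
LCS length = dp[6][4] = 2

2


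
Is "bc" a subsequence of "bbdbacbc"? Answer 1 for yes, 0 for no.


Check if "bc" is a subsequence of "bbdbacbc"
Greedy scan:
  Position 0 ('b'): matches sub[0] = 'b'
  Position 1 ('b'): no match needed
  Position 2 ('d'): no match needed
  Position 3 ('b'): no match needed
  Position 4 ('a'): no match needed
  Position 5 ('c'): matches sub[1] = 'c'
  Position 6 ('b'): no match needed
  Position 7 ('c'): no match needed
All 2 characters matched => is a subsequence

1


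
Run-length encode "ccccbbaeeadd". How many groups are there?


Input: ccccbbaeeadd
Scanning for consecutive runs:
  Group 1: 'c' x 4 (positions 0-3)
  Group 2: 'b' x 2 (positions 4-5)
  Group 3: 'a' x 1 (positions 6-6)
  Group 4: 'e' x 2 (positions 7-8)
  Group 5: 'a' x 1 (positions 9-9)
  Group 6: 'd' x 2 (positions 10-11)
Total groups: 6

6


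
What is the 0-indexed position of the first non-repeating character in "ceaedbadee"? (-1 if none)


Input: ceaedbadee
Character frequencies:
  'a': 2
  'b': 1
  'c': 1
  'd': 2
  'e': 4
Scanning left to right for freq == 1:
  Position 0 ('c'): unique! => answer = 0

0


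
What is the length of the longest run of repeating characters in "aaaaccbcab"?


Input: "aaaaccbcab"
Scanning for longest run:
  Position 1 ('a'): continues run of 'a', length=2
  Position 2 ('a'): continues run of 'a', length=3
  Position 3 ('a'): continues run of 'a', length=4
  Position 4 ('c'): new char, reset run to 1
  Position 5 ('c'): continues run of 'c', length=2
  Position 6 ('b'): new char, reset run to 1
  Position 7 ('c'): new char, reset run to 1
  Position 8 ('a'): new char, reset run to 1
  Position 9 ('b'): new char, reset run to 1
Longest run: 'a' with length 4

4


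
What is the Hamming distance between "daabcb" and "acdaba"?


Comparing "daabcb" and "acdaba" position by position:
  Position 0: 'd' vs 'a' => differ
  Position 1: 'a' vs 'c' => differ
  Position 2: 'a' vs 'd' => differ
  Position 3: 'b' vs 'a' => differ
  Position 4: 'c' vs 'b' => differ
  Position 5: 'b' vs 'a' => differ
Total differences (Hamming distance): 6

6


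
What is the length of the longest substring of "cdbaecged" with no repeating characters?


Input: "cdbaecged"
Sliding window (track last position of each char):
  Position 0 ('c'): window [0,0] length 1 -- new best
  Position 1 ('d'): window [0,1] length 2 -- new best
  Position 2 ('b'): window [0,2] length 3 -- new best
  Position 3 ('a'): window [0,3] length 4 -- new best
  Position 4 ('e'): window [0,4] length 5 -- new best
  Position 5 ('c'): repeat (last at 0), move window start to 1
  Position 5 ('c'): window [1,5] length 5
  Position 6 ('g'): window [1,6] length 6 -- new best
  Position 7 ('e'): repeat (last at 4), move window start to 5
  Position 7 ('e'): window [5,7] length 3
  Position 8 ('d'): window [5,8] length 4
Longest substring with no repeats: "dbaecg" with length 6

6


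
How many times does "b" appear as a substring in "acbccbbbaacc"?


Searching for "b" in "acbccbbbaacc"
Scanning each position:
  Position 0: "a" => no
  Position 1: "c" => no
  Position 2: "b" => MATCH
  Position 3: "c" => no
  Position 4: "c" => no
  Position 5: "b" => MATCH
  Position 6: "b" => MATCH
  Position 7: "b" => MATCH
  Position 8: "a" => no
  Position 9: "a" => no
  Position 10: "c" => no
  Position 11: "c" => no
Total occurrences: 4

4


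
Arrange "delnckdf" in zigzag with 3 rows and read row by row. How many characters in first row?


Zigzag "delnckdf" into 3 rows:
Placing characters:
  'd' => row 0
  'e' => row 1
  'l' => row 2
  'n' => row 1
  'c' => row 0
  'k' => row 1
  'd' => row 2
  'f' => row 1
Rows:
  Row 0: "dc"
  Row 1: "enkf"
  Row 2: "ld"
First row length: 2

2


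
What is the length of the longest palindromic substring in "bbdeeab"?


Input: "bbdeeab"
Checking substrings for palindromes:
  [0:2] "bb" (len 2) => palindrome
  [3:5] "ee" (len 2) => palindrome
Longest palindromic substring: "bb" with length 2

2


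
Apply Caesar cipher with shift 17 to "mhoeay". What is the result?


Caesar cipher: shift "mhoeay" by 17
  'm' (pos 12) + 17 = pos 3 = 'd'
  'h' (pos 7) + 17 = pos 24 = 'y'
  'o' (pos 14) + 17 = pos 5 = 'f'
  'e' (pos 4) + 17 = pos 21 = 'v'
  'a' (pos 0) + 17 = pos 17 = 'r'
  'y' (pos 24) + 17 = pos 15 = 'p'
Result: dyfvrp

dyfvrp


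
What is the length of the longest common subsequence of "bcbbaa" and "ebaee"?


LCS of "bcbbaa" and "ebaee"
DP table:
           e    b    a    e    e
      0    0    0    0    0    0
  b   0    0    1    1    1    1
  c   0    0    1    1    1    1
  b   0    0    1    1    1    1
  b   0    0    1    1    1    1
  a   0    0    1    2    2    2
  a   0    0    1    2    2    2
LCS length = dp[6][5] = 2

2


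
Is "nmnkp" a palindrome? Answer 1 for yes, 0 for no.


Input: nmnkp
Reversed: pknmn
  Compare pos 0 ('n') with pos 4 ('p'): MISMATCH
  Compare pos 1 ('m') with pos 3 ('k'): MISMATCH
Result: not a palindrome

0


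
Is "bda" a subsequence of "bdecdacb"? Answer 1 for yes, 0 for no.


Check if "bda" is a subsequence of "bdecdacb"
Greedy scan:
  Position 0 ('b'): matches sub[0] = 'b'
  Position 1 ('d'): matches sub[1] = 'd'
  Position 2 ('e'): no match needed
  Position 3 ('c'): no match needed
  Position 4 ('d'): no match needed
  Position 5 ('a'): matches sub[2] = 'a'
  Position 6 ('c'): no match needed
  Position 7 ('b'): no match needed
All 3 characters matched => is a subsequence

1


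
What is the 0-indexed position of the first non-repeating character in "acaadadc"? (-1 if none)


Input: acaadadc
Character frequencies:
  'a': 4
  'c': 2
  'd': 2
Scanning left to right for freq == 1:
  Position 0 ('a'): freq=4, skip
  Position 1 ('c'): freq=2, skip
  Position 2 ('a'): freq=4, skip
  Position 3 ('a'): freq=4, skip
  Position 4 ('d'): freq=2, skip
  Position 5 ('a'): freq=4, skip
  Position 6 ('d'): freq=2, skip
  Position 7 ('c'): freq=2, skip
  No unique character found => answer = -1

-1


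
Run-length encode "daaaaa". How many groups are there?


Input: daaaaa
Scanning for consecutive runs:
  Group 1: 'd' x 1 (positions 0-0)
  Group 2: 'a' x 5 (positions 1-5)
Total groups: 2

2


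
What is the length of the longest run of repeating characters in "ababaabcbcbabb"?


Input: "ababaabcbcbabb"
Scanning for longest run:
  Position 1 ('b'): new char, reset run to 1
  Position 2 ('a'): new char, reset run to 1
  Position 3 ('b'): new char, reset run to 1
  Position 4 ('a'): new char, reset run to 1
  Position 5 ('a'): continues run of 'a', length=2
  Position 6 ('b'): new char, reset run to 1
  Position 7 ('c'): new char, reset run to 1
  Position 8 ('b'): new char, reset run to 1
  Position 9 ('c'): new char, reset run to 1
  Position 10 ('b'): new char, reset run to 1
  Position 11 ('a'): new char, reset run to 1
  Position 12 ('b'): new char, reset run to 1
  Position 13 ('b'): continues run of 'b', length=2
Longest run: 'a' with length 2

2
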